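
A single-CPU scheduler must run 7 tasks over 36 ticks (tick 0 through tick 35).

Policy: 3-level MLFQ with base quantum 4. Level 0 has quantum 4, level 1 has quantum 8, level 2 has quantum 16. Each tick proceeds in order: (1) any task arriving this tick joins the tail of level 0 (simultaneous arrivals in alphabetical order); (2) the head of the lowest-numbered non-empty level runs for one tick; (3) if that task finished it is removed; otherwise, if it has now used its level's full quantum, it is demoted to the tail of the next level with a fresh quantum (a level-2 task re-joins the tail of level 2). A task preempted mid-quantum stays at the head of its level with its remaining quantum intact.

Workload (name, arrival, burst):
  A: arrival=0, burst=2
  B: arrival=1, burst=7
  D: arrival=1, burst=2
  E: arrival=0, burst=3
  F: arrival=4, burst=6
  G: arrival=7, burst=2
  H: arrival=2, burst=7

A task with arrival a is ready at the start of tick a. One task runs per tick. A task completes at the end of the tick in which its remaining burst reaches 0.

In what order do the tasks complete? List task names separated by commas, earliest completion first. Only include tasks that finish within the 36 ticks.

completion order = A, E, D, G, B, H, F

t=0: L0/L1/L2 = AE/-/- → run A
t=1: L0/L1/L2 = AEBD/-/- → run A
t=2: L0/L1/L2 = EBDH/-/- → run E
t=3: L0/L1/L2 = EBDH/-/- → run E
t=4: L0/L1/L2 = EBDHF/-/- → run E
t=5: L0/L1/L2 = BDHF/-/- → run B
t=6: L0/L1/L2 = BDHF/-/- → run B
t=7: L0/L1/L2 = BDHFG/-/- → run B
t=8: L0/L1/L2 = BDHFG/-/- → run B
t=9: L0/L1/L2 = DHFG/B/- → run D
t=10: L0/L1/L2 = DHFG/B/- → run D
t=11: L0/L1/L2 = HFG/B/- → run H
t=12: L0/L1/L2 = HFG/B/- → run H
t=13: L0/L1/L2 = HFG/B/- → run H
t=14: L0/L1/L2 = HFG/B/- → run H
t=15: L0/L1/L2 = FG/BH/- → run F
t=16: L0/L1/L2 = FG/BH/- → run F
t=17: L0/L1/L2 = FG/BH/- → run F
t=18: L0/L1/L2 = FG/BH/- → run F
t=19: L0/L1/L2 = G/BHF/- → run G
t=20: L0/L1/L2 = G/BHF/- → run G
t=21: L0/L1/L2 = -/BHF/- → run B
t=22: L0/L1/L2 = -/BHF/- → run B
t=23: L0/L1/L2 = -/BHF/- → run B
t=24: L0/L1/L2 = -/HF/- → run H
t=25: L0/L1/L2 = -/HF/- → run H
t=26: L0/L1/L2 = -/HF/- → run H
t=27: L0/L1/L2 = -/F/- → run F
t=28: L0/L1/L2 = -/F/- → run F
t=29: (idle)
t=30: (idle)
t=31: (idle)
t=32: (idle)
t=33: (idle)
t=34: (idle)
t=35: (idle)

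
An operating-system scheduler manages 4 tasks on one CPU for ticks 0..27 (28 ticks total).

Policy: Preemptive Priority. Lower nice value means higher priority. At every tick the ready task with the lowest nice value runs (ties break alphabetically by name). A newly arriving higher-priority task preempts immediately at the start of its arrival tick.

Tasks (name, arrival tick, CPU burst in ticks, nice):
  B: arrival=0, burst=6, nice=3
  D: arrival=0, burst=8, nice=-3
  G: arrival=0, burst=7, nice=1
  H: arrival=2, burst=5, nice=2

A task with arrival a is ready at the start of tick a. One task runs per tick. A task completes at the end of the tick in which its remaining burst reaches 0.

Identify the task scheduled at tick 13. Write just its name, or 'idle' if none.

t=0: ready={B,D,G} → run D
t=1: ready={B,D,G} → run D
t=2: ready={B,D,G,H} → run D
t=3: ready={B,D,G,H} → run D
t=4: ready={B,D,G,H} → run D
t=5: ready={B,D,G,H} → run D
t=6: ready={B,D,G,H} → run D
t=7: ready={B,D,G,H} → run D
t=8: ready={B,G,H} → run G
t=9: ready={B,G,H} → run G
t=10: ready={B,G,H} → run G
t=11: ready={B,G,H} → run G
t=12: ready={B,G,H} → run G
t=13: ready={B,G,H} → run G
t=14: ready={B,G,H} → run G
t=15: ready={B,H} → run H
t=16: ready={B,H} → run H
t=17: ready={B,H} → run H
t=18: ready={B,H} → run H
t=19: ready={B,H} → run H
t=20: ready={B} → run B
t=21: ready={B} → run B
t=22: ready={B} → run B
t=23: ready={B} → run B
t=24: ready={B} → run B
t=25: ready={B} → run B
t=26: (idle)
t=27: (idle)

running at tick 13 = G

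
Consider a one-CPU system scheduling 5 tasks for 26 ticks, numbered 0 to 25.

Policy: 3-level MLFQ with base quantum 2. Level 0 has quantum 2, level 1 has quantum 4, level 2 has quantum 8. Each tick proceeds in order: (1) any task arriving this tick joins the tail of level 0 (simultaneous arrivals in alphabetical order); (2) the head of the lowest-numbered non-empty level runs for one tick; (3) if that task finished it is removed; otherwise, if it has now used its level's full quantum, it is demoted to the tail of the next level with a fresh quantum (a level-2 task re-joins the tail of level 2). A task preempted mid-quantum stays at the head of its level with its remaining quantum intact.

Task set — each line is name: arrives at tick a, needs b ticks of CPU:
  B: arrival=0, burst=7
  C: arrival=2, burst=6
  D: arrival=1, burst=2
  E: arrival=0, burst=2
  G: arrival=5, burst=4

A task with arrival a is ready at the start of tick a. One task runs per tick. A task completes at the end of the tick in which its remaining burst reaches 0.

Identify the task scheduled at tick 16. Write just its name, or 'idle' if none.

t=0: L0/L1/L2 = BE/-/- → run B
t=1: L0/L1/L2 = BED/-/- → run B
t=2: L0/L1/L2 = EDC/B/- → run E
t=3: L0/L1/L2 = EDC/B/- → run E
t=4: L0/L1/L2 = DC/B/- → run D
t=5: L0/L1/L2 = DCG/B/- → run D
t=6: L0/L1/L2 = CG/B/- → run C
t=7: L0/L1/L2 = CG/B/- → run C
t=8: L0/L1/L2 = G/BC/- → run G
t=9: L0/L1/L2 = G/BC/- → run G
t=10: L0/L1/L2 = -/BCG/- → run B
t=11: L0/L1/L2 = -/BCG/- → run B
t=12: L0/L1/L2 = -/BCG/- → run B
t=13: L0/L1/L2 = -/BCG/- → run B
t=14: L0/L1/L2 = -/CG/B → run C
t=15: L0/L1/L2 = -/CG/B → run C
t=16: L0/L1/L2 = -/CG/B → run C
t=17: L0/L1/L2 = -/CG/B → run C
t=18: L0/L1/L2 = -/G/B → run G
t=19: L0/L1/L2 = -/G/B → run G
t=20: L0/L1/L2 = -/-/B → run B
t=21: (idle)
t=22: (idle)
t=23: (idle)
t=24: (idle)
t=25: (idle)

running at tick 16 = C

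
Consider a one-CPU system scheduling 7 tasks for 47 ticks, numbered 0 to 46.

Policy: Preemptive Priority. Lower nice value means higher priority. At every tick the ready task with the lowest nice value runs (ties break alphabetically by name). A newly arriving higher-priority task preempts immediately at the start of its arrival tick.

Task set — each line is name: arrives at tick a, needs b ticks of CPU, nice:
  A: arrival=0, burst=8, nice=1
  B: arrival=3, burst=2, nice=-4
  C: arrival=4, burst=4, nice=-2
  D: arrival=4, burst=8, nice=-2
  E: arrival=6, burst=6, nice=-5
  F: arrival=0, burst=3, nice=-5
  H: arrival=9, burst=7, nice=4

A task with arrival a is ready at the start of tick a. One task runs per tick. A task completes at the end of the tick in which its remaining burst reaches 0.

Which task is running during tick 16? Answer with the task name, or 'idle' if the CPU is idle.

running at tick 16 = D

t=0: ready={A,F} → run F
t=1: ready={A,F} → run F
t=2: ready={A,F} → run F
t=3: ready={A,B} → run B
t=4: ready={A,B,C,D} → run B
t=5: ready={A,C,D} → run C
t=6: ready={A,C,D,E} → run E
t=7: ready={A,C,D,E} → run E
t=8: ready={A,C,D,E} → run E
t=9: ready={A,C,D,E,H} → run E
t=10: ready={A,C,D,E,H} → run E
t=11: ready={A,C,D,E,H} → run E
t=12: ready={A,C,D,H} → run C
t=13: ready={A,C,D,H} → run C
t=14: ready={A,C,D,H} → run C
t=15: ready={A,D,H} → run D
t=16: ready={A,D,H} → run D
t=17: ready={A,D,H} → run D
t=18: ready={A,D,H} → run D
t=19: ready={A,D,H} → run D
t=20: ready={A,D,H} → run D
t=21: ready={A,D,H} → run D
t=22: ready={A,D,H} → run D
t=23: ready={A,H} → run A
t=24: ready={A,H} → run A
t=25: ready={A,H} → run A
t=26: ready={A,H} → run A
t=27: ready={A,H} → run A
t=28: ready={A,H} → run A
t=29: ready={A,H} → run A
t=30: ready={A,H} → run A
t=31: ready={H} → run H
t=32: ready={H} → run H
t=33: ready={H} → run H
t=34: ready={H} → run H
t=35: ready={H} → run H
t=36: ready={H} → run H
t=37: ready={H} → run H
t=38: (idle)
t=39: (idle)
t=40: (idle)
t=41: (idle)
t=42: (idle)
t=43: (idle)
t=44: (idle)
t=45: (idle)
t=46: (idle)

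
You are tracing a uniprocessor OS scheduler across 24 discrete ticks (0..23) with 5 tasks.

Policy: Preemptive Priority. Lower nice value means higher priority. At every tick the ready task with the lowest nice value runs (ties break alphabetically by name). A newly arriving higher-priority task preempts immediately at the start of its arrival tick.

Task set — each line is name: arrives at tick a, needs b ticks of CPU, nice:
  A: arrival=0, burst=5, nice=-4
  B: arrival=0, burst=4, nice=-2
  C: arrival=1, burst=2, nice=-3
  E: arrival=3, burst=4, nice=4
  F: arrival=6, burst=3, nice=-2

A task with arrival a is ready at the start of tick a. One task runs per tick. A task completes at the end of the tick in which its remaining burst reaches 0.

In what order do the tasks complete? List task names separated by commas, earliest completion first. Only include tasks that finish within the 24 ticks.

completion order = A, C, B, F, E

t=0: ready={A,B} → run A
t=1: ready={A,B,C} → run A
t=2: ready={A,B,C} → run A
t=3: ready={A,B,C,E} → run A
t=4: ready={A,B,C,E} → run A
t=5: ready={B,C,E} → run C
t=6: ready={B,C,E,F} → run C
t=7: ready={B,E,F} → run B
t=8: ready={B,E,F} → run B
t=9: ready={B,E,F} → run B
t=10: ready={B,E,F} → run B
t=11: ready={E,F} → run F
t=12: ready={E,F} → run F
t=13: ready={E,F} → run F
t=14: ready={E} → run E
t=15: ready={E} → run E
t=16: ready={E} → run E
t=17: ready={E} → run E
t=18: (idle)
t=19: (idle)
t=20: (idle)
t=21: (idle)
t=22: (idle)
t=23: (idle)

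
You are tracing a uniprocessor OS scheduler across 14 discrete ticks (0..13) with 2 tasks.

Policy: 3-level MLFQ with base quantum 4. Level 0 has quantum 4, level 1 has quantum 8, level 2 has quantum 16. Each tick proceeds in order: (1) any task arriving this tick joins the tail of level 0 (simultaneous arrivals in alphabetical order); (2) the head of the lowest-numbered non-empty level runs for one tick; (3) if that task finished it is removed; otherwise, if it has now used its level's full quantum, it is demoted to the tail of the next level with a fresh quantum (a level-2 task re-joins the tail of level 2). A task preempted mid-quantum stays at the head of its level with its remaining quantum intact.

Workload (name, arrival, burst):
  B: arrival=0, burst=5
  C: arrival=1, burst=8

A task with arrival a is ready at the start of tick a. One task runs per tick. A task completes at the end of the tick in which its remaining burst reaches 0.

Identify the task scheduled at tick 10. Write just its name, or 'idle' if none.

running at tick 10 = C

t=0: L0/L1/L2 = B/-/- → run B
t=1: L0/L1/L2 = BC/-/- → run B
t=2: L0/L1/L2 = BC/-/- → run B
t=3: L0/L1/L2 = BC/-/- → run B
t=4: L0/L1/L2 = C/B/- → run C
t=5: L0/L1/L2 = C/B/- → run C
t=6: L0/L1/L2 = C/B/- → run C
t=7: L0/L1/L2 = C/B/- → run C
t=8: L0/L1/L2 = -/BC/- → run B
t=9: L0/L1/L2 = -/C/- → run C
t=10: L0/L1/L2 = -/C/- → run C
t=11: L0/L1/L2 = -/C/- → run C
t=12: L0/L1/L2 = -/C/- → run C
t=13: (idle)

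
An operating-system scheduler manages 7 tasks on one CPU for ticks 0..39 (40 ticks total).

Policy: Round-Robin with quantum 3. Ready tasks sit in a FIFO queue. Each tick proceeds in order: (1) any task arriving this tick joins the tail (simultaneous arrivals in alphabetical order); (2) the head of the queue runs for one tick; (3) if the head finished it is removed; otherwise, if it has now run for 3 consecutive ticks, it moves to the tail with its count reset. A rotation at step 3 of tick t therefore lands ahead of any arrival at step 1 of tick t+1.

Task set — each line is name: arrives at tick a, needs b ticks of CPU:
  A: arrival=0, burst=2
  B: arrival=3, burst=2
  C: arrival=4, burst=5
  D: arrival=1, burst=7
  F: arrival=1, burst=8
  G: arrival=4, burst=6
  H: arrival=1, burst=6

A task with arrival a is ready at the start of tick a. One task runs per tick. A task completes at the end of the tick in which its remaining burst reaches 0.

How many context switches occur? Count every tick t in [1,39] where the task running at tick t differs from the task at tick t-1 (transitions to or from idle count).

t=0: queue=[A] q_used=0 → run A
t=1: queue=[A,D,F,H] q_used=1 → run A
t=2: queue=[D,F,H] q_used=0 → run D
t=3: queue=[D,F,H,B] q_used=1 → run D
t=4: queue=[D,F,H,B,C,G] q_used=2 → run D
t=5: queue=[F,H,B,C,G,D] q_used=0 → run F
t=6: queue=[F,H,B,C,G,D] q_used=1 → run F
t=7: queue=[F,H,B,C,G,D] q_used=2 → run F
t=8: queue=[H,B,C,G,D,F] q_used=0 → run H
t=9: queue=[H,B,C,G,D,F] q_used=1 → run H
t=10: queue=[H,B,C,G,D,F] q_used=2 → run H
t=11: queue=[B,C,G,D,F,H] q_used=0 → run B
t=12: queue=[B,C,G,D,F,H] q_used=1 → run B
t=13: queue=[C,G,D,F,H] q_used=0 → run C
t=14: queue=[C,G,D,F,H] q_used=1 → run C
t=15: queue=[C,G,D,F,H] q_used=2 → run C
t=16: queue=[G,D,F,H,C] q_used=0 → run G
t=17: queue=[G,D,F,H,C] q_used=1 → run G
t=18: queue=[G,D,F,H,C] q_used=2 → run G
t=19: queue=[D,F,H,C,G] q_used=0 → run D
t=20: queue=[D,F,H,C,G] q_used=1 → run D
t=21: queue=[D,F,H,C,G] q_used=2 → run D
t=22: queue=[F,H,C,G,D] q_used=0 → run F
t=23: queue=[F,H,C,G,D] q_used=1 → run F
t=24: queue=[F,H,C,G,D] q_used=2 → run F
t=25: queue=[H,C,G,D,F] q_used=0 → run H
t=26: queue=[H,C,G,D,F] q_used=1 → run H
t=27: queue=[H,C,G,D,F] q_used=2 → run H
t=28: queue=[C,G,D,F] q_used=0 → run C
t=29: queue=[C,G,D,F] q_used=1 → run C
t=30: queue=[G,D,F] q_used=0 → run G
t=31: queue=[G,D,F] q_used=1 → run G
t=32: queue=[G,D,F] q_used=2 → run G
t=33: queue=[D,F] q_used=0 → run D
t=34: queue=[F] q_used=0 → run F
t=35: queue=[F] q_used=1 → run F
t=36: (idle)
t=37: (idle)
t=38: (idle)
t=39: (idle)

context switches = 14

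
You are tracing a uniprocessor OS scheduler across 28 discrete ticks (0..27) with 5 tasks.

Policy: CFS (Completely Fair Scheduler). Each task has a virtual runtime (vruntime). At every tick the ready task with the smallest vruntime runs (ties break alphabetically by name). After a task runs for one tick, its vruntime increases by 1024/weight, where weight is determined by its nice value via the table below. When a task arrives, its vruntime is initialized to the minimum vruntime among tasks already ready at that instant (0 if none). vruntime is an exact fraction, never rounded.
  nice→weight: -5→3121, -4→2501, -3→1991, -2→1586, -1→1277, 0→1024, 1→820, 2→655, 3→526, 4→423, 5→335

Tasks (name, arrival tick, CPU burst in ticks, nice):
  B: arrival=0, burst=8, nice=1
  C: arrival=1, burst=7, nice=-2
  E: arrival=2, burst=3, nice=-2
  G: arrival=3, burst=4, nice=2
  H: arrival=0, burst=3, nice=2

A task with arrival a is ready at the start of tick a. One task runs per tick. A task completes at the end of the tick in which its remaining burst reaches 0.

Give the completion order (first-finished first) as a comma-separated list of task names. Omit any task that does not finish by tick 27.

t=0: vr[B=0 H=0] → run B
t=1: vr[B=256/205 C=0 H=0] → run C
t=2: vr[B=256/205 C=512/793 E=0 H=0] → run E
t=3: vr[B=256/205 C=512/793 E=512/793 G=0 H=0] → run G
t=4: vr[B=256/205 C=512/793 E=512/793 G=1024/655 H=0] → run H
t=5: vr[B=256/205 C=512/793 E=512/793 G=1024/655 H=1024/655] → run C
t=6: vr[B=256/205 C=1024/793 E=512/793 G=1024/655 H=1024/655] → run E
t=7: vr[B=256/205 C=1024/793 E=1024/793 G=1024/655 H=1024/655] → run B
t=8: vr[B=512/205 C=1024/793 E=1024/793 G=1024/655 H=1024/655] → run C
t=9: vr[B=512/205 C=1536/793 E=1024/793 G=1024/655 H=1024/655] → run E
t=10: vr[B=512/205 C=1536/793 G=1024/655 H=1024/655] → run G
t=11: vr[B=512/205 C=1536/793 G=2048/655 H=1024/655] → run H
t=12: vr[B=512/205 C=1536/793 G=2048/655 H=2048/655] → run C
t=13: vr[B=512/205 C=2048/793 G=2048/655 H=2048/655] → run B
t=14: vr[B=768/205 C=2048/793 G=2048/655 H=2048/655] → run C
t=15: vr[B=768/205 C=2560/793 G=2048/655 H=2048/655] → run G
t=16: vr[B=768/205 C=2560/793 G=3072/655 H=2048/655] → run H
t=17: vr[B=768/205 C=2560/793 G=3072/655] → run C
t=18: vr[B=768/205 C=3072/793 G=3072/655] → run B
t=19: vr[B=1024/205 C=3072/793 G=3072/655] → run C
t=20: vr[B=1024/205 G=3072/655] → run G
t=21: vr[B=1024/205] → run B
t=22: vr[B=256/41] → run B
t=23: vr[B=1536/205] → run B
t=24: vr[B=1792/205] → run B
t=25: (idle)
t=26: (idle)
t=27: (idle)

completion order = E, H, C, G, B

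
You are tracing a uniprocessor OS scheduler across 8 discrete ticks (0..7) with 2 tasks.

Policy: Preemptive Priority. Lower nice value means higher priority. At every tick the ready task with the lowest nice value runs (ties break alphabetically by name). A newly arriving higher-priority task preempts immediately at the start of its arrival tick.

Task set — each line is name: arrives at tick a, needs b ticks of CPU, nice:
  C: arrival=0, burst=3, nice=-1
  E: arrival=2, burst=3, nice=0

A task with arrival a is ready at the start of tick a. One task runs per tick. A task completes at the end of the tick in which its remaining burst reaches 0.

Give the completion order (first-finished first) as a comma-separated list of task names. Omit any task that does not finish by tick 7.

t=0: ready={C} → run C
t=1: ready={C} → run C
t=2: ready={C,E} → run C
t=3: ready={E} → run E
t=4: ready={E} → run E
t=5: ready={E} → run E
t=6: (idle)
t=7: (idle)

completion order = C, E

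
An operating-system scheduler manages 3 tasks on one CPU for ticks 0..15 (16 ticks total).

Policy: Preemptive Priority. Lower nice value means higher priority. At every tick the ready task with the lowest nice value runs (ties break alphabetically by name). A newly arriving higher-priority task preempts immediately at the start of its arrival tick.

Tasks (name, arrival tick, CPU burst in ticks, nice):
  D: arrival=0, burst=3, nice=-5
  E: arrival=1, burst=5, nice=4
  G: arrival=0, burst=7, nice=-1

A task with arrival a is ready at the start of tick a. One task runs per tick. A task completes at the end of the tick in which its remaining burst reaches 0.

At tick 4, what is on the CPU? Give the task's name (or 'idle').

t=0: ready={D,G} → run D
t=1: ready={D,E,G} → run D
t=2: ready={D,E,G} → run D
t=3: ready={E,G} → run G
t=4: ready={E,G} → run G
t=5: ready={E,G} → run G
t=6: ready={E,G} → run G
t=7: ready={E,G} → run G
t=8: ready={E,G} → run G
t=9: ready={E,G} → run G
t=10: ready={E} → run E
t=11: ready={E} → run E
t=12: ready={E} → run E
t=13: ready={E} → run E
t=14: ready={E} → run E
t=15: (idle)

running at tick 4 = G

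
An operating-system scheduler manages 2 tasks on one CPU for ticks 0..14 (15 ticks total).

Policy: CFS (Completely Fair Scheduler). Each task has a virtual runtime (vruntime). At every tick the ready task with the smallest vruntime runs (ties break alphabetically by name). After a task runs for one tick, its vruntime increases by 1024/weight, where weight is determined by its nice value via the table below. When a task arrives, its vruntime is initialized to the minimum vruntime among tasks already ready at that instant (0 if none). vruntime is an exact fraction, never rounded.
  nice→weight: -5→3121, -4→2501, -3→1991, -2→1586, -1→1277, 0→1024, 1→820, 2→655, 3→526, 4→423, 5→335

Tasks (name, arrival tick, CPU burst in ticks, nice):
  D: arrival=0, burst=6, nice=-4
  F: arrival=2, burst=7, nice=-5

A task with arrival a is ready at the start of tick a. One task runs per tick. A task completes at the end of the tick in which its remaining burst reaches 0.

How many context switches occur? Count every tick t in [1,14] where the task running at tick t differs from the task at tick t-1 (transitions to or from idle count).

context switches = 8

t=0: vr[D=0] → run D
t=1: vr[D=1024/2501] → run D
t=2: vr[D=2048/2501 F=2048/2501] → run D
t=3: vr[D=3072/2501 F=2048/2501] → run F
t=4: vr[D=3072/2501 F=8952832/7805621] → run F
t=5: vr[D=3072/2501 F=11513856/7805621] → run D
t=6: vr[D=4096/2501 F=11513856/7805621] → run F
t=7: vr[D=4096/2501 F=14074880/7805621] → run D
t=8: vr[D=5120/2501 F=14074880/7805621] → run F
t=9: vr[D=5120/2501 F=16635904/7805621] → run D
t=10: vr[F=16635904/7805621] → run F
t=11: vr[F=19196928/7805621] → run F
t=12: vr[F=21757952/7805621] → run F
t=13: (idle)
t=14: (idle)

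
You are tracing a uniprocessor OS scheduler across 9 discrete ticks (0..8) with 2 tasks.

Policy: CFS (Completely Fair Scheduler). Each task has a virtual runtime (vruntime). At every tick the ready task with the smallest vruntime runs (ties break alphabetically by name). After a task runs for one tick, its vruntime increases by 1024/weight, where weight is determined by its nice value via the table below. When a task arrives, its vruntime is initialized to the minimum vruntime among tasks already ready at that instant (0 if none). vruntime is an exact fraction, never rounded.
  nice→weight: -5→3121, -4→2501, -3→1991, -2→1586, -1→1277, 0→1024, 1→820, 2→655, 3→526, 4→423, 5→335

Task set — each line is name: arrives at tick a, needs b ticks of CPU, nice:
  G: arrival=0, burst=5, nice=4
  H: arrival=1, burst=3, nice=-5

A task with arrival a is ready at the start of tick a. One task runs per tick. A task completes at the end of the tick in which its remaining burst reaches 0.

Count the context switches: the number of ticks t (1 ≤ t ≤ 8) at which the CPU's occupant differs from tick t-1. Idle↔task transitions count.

t=0: vr[G=0] → run G
t=1: vr[G=1024/423 H=1024/423] → run G
t=2: vr[G=2048/423 H=1024/423] → run H
t=3: vr[G=2048/423 H=3629056/1320183] → run H
t=4: vr[G=2048/423 H=4062208/1320183] → run H
t=5: vr[G=2048/423] → run G
t=6: vr[G=1024/141] → run G
t=7: vr[G=4096/423] → run G
t=8: (idle)

context switches = 3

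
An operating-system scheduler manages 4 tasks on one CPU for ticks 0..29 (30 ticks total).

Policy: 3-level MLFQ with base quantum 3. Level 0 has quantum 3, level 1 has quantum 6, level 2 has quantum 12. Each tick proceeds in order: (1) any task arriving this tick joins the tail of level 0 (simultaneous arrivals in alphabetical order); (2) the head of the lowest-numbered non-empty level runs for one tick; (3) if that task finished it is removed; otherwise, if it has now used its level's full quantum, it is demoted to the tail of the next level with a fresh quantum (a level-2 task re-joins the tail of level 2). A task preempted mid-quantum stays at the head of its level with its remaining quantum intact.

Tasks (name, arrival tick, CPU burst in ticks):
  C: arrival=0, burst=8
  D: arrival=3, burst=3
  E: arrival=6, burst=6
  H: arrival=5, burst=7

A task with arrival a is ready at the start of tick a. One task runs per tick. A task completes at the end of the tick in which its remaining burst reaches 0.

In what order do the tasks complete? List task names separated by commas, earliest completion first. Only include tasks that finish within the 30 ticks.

t=0: L0/L1/L2 = C/-/- → run C
t=1: L0/L1/L2 = C/-/- → run C
t=2: L0/L1/L2 = C/-/- → run C
t=3: L0/L1/L2 = D/C/- → run D
t=4: L0/L1/L2 = D/C/- → run D
t=5: L0/L1/L2 = DH/C/- → run D
t=6: L0/L1/L2 = HE/C/- → run H
t=7: L0/L1/L2 = HE/C/- → run H
t=8: L0/L1/L2 = HE/C/- → run H
t=9: L0/L1/L2 = E/CH/- → run E
t=10: L0/L1/L2 = E/CH/- → run E
t=11: L0/L1/L2 = E/CH/- → run E
t=12: L0/L1/L2 = -/CHE/- → run C
t=13: L0/L1/L2 = -/CHE/- → run C
t=14: L0/L1/L2 = -/CHE/- → run C
t=15: L0/L1/L2 = -/CHE/- → run C
t=16: L0/L1/L2 = -/CHE/- → run C
t=17: L0/L1/L2 = -/HE/- → run H
t=18: L0/L1/L2 = -/HE/- → run H
t=19: L0/L1/L2 = -/HE/- → run H
t=20: L0/L1/L2 = -/HE/- → run H
t=21: L0/L1/L2 = -/E/- → run E
t=22: L0/L1/L2 = -/E/- → run E
t=23: L0/L1/L2 = -/E/- → run E
t=24: (idle)
t=25: (idle)
t=26: (idle)
t=27: (idle)
t=28: (idle)
t=29: (idle)

completion order = D, C, H, E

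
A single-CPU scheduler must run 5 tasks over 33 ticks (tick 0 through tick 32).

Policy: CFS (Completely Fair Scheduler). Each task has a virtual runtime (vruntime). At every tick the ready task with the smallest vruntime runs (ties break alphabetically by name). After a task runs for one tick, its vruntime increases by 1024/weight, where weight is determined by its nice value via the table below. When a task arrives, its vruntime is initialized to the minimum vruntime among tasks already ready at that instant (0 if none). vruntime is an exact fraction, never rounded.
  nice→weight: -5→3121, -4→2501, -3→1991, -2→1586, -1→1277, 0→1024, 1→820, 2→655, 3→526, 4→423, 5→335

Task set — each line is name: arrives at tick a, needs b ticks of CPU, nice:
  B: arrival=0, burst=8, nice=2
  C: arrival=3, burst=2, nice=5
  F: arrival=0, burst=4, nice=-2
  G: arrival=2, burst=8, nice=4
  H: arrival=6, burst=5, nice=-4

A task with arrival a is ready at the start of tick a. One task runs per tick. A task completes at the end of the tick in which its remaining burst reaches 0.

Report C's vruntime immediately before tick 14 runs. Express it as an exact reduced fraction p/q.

vruntime(C, start of tick 14) = 983552/265655

t=0: vr[B=0 F=0] → run B
t=1: vr[B=1024/655 F=0] → run F
t=2: vr[B=1024/655 F=512/793 G=512/793] → run F
t=3: vr[B=1024/655 C=512/793 F=1024/793 G=512/793] → run C
t=4: vr[B=1024/655 C=983552/265655 F=1024/793 G=512/793] → run G
t=5: vr[B=1024/655 C=983552/265655 F=1024/793 G=1028608/335439] → run F
t=6: vr[B=1024/655 C=983552/265655 F=1536/793 G=1028608/335439 H=1024/655] → run B
t=7: vr[B=2048/655 C=983552/265655 F=1536/793 G=1028608/335439 H=1024/655] → run H
t=8: vr[B=2048/655 C=983552/265655 F=1536/793 G=1028608/335439 H=3231744/1638155] → run F
t=9: vr[B=2048/655 C=983552/265655 G=1028608/335439 H=3231744/1638155] → run H
t=10: vr[B=2048/655 C=983552/265655 G=1028608/335439 H=3902464/1638155] → run H
t=11: vr[B=2048/655 C=983552/265655 G=1028608/335439 H=4573184/1638155] → run H
t=12: vr[B=2048/655 C=983552/265655 G=1028608/335439 H=5243904/1638155] → run G
t=13: vr[B=2048/655 C=983552/265655 G=1840640/335439 H=5243904/1638155] → run B
t=14: vr[B=3072/655 C=983552/265655 G=1840640/335439 H=5243904/1638155] → run H
t=15: vr[B=3072/655 C=983552/265655 G=1840640/335439] → run C
t=16: vr[B=3072/655 G=1840640/335439] → run B
t=17: vr[B=4096/655 G=1840640/335439] → run G
t=18: vr[B=4096/655 G=884224/111813] → run B
t=19: vr[B=1024/131 G=884224/111813] → run B
t=20: vr[B=6144/655 G=884224/111813] → run G
t=21: vr[B=6144/655 G=3464704/335439] → run B
t=22: vr[B=7168/655 G=3464704/335439] → run G
t=23: vr[B=7168/655 G=4276736/335439] → run B
t=24: vr[G=4276736/335439] → run G
t=25: vr[G=1696256/111813] → run G
t=26: vr[G=5900800/335439] → run G
t=27: (idle)
t=28: (idle)
t=29: (idle)
t=30: (idle)
t=31: (idle)
t=32: (idle)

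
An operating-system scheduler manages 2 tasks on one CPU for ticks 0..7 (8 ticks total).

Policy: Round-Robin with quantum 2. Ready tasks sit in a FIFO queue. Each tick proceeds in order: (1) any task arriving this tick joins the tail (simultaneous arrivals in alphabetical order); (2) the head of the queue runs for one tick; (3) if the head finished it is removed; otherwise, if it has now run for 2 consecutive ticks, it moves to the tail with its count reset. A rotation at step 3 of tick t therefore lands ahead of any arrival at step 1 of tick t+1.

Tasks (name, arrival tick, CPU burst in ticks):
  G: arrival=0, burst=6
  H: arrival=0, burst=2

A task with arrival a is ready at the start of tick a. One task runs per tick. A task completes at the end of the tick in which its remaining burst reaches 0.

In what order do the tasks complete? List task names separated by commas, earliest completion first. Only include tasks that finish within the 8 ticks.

completion order = H, G

t=0: queue=[G,H] q_used=0 → run G
t=1: queue=[G,H] q_used=1 → run G
t=2: queue=[H,G] q_used=0 → run H
t=3: queue=[H,G] q_used=1 → run H
t=4: queue=[G] q_used=0 → run G
t=5: queue=[G] q_used=1 → run G
t=6: queue=[G] q_used=0 → run G
t=7: queue=[G] q_used=1 → run G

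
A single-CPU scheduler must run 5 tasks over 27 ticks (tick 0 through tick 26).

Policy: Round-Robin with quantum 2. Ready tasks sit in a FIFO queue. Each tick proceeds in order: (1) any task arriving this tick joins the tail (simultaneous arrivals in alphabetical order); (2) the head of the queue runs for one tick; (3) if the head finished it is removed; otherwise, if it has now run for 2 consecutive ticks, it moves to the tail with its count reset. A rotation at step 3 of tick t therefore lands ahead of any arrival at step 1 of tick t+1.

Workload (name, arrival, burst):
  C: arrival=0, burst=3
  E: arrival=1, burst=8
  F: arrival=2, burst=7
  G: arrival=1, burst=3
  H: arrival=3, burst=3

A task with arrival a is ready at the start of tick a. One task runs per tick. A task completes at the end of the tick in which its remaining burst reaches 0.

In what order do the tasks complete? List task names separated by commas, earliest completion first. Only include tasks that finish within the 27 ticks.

t=0: queue=[C] q_used=0 → run C
t=1: queue=[C,E,G] q_used=1 → run C
t=2: queue=[E,G,C,F] q_used=0 → run E
t=3: queue=[E,G,C,F,H] q_used=1 → run E
t=4: queue=[G,C,F,H,E] q_used=0 → run G
t=5: queue=[G,C,F,H,E] q_used=1 → run G
t=6: queue=[C,F,H,E,G] q_used=0 → run C
t=7: queue=[F,H,E,G] q_used=0 → run F
t=8: queue=[F,H,E,G] q_used=1 → run F
t=9: queue=[H,E,G,F] q_used=0 → run H
t=10: queue=[H,E,G,F] q_used=1 → run H
t=11: queue=[E,G,F,H] q_used=0 → run E
t=12: queue=[E,G,F,H] q_used=1 → run E
t=13: queue=[G,F,H,E] q_used=0 → run G
t=14: queue=[F,H,E] q_used=0 → run F
t=15: queue=[F,H,E] q_used=1 → run F
t=16: queue=[H,E,F] q_used=0 → run H
t=17: queue=[E,F] q_used=0 → run E
t=18: queue=[E,F] q_used=1 → run E
t=19: queue=[F,E] q_used=0 → run F
t=20: queue=[F,E] q_used=1 → run F
t=21: queue=[E,F] q_used=0 → run E
t=22: queue=[E,F] q_used=1 → run E
t=23: queue=[F] q_used=0 → run F
t=24: (idle)
t=25: (idle)
t=26: (idle)

completion order = C, G, H, E, F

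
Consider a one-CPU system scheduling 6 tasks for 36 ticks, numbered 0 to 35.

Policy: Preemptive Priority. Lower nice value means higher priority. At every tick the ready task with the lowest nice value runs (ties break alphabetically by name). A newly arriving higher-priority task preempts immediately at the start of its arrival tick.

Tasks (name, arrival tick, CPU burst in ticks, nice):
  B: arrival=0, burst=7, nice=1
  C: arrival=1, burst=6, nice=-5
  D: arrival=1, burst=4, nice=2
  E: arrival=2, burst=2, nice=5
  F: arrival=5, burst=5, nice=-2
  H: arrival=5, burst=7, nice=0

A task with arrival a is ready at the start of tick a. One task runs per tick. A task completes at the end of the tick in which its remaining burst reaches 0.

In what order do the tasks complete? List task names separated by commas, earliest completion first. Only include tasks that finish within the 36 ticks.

completion order = C, F, H, B, D, E

t=0: ready={B} → run B
t=1: ready={B,C,D} → run C
t=2: ready={B,C,D,E} → run C
t=3: ready={B,C,D,E} → run C
t=4: ready={B,C,D,E} → run C
t=5: ready={B,C,D,E,F,H} → run C
t=6: ready={B,C,D,E,F,H} → run C
t=7: ready={B,D,E,F,H} → run F
t=8: ready={B,D,E,F,H} → run F
t=9: ready={B,D,E,F,H} → run F
t=10: ready={B,D,E,F,H} → run F
t=11: ready={B,D,E,F,H} → run F
t=12: ready={B,D,E,H} → run H
t=13: ready={B,D,E,H} → run H
t=14: ready={B,D,E,H} → run H
t=15: ready={B,D,E,H} → run H
t=16: ready={B,D,E,H} → run H
t=17: ready={B,D,E,H} → run H
t=18: ready={B,D,E,H} → run H
t=19: ready={B,D,E} → run B
t=20: ready={B,D,E} → run B
t=21: ready={B,D,E} → run B
t=22: ready={B,D,E} → run B
t=23: ready={B,D,E} → run B
t=24: ready={B,D,E} → run B
t=25: ready={D,E} → run D
t=26: ready={D,E} → run D
t=27: ready={D,E} → run D
t=28: ready={D,E} → run D
t=29: ready={E} → run E
t=30: ready={E} → run E
t=31: (idle)
t=32: (idle)
t=33: (idle)
t=34: (idle)
t=35: (idle)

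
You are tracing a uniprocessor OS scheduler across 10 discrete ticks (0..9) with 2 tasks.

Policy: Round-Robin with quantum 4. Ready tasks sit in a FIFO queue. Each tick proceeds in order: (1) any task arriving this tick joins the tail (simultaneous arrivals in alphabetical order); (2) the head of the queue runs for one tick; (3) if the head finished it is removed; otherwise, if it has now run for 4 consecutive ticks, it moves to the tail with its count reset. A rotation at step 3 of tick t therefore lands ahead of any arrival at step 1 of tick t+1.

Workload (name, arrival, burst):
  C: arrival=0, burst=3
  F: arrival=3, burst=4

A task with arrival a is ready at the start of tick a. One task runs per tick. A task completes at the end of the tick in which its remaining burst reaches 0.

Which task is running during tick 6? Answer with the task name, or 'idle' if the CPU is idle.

running at tick 6 = F

t=0: queue=[C] q_used=0 → run C
t=1: queue=[C] q_used=1 → run C
t=2: queue=[C] q_used=2 → run C
t=3: queue=[F] q_used=0 → run F
t=4: queue=[F] q_used=1 → run F
t=5: queue=[F] q_used=2 → run F
t=6: queue=[F] q_used=3 → run F
t=7: (idle)
t=8: (idle)
t=9: (idle)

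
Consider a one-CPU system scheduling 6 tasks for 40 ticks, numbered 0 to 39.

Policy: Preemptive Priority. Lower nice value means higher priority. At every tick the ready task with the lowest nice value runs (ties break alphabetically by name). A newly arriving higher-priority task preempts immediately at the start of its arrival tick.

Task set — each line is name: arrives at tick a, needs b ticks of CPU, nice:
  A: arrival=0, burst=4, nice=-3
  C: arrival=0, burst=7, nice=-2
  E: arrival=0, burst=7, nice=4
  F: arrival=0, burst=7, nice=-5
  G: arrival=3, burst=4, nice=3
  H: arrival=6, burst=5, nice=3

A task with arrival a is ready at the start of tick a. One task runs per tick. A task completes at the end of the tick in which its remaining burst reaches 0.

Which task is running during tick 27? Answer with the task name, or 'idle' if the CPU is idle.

running at tick 27 = E

t=0: ready={A,C,E,F} → run F
t=1: ready={A,C,E,F} → run F
t=2: ready={A,C,E,F} → run F
t=3: ready={A,C,E,F,G} → run F
t=4: ready={A,C,E,F,G} → run F
t=5: ready={A,C,E,F,G} → run F
t=6: ready={A,C,E,F,G,H} → run F
t=7: ready={A,C,E,G,H} → run A
t=8: ready={A,C,E,G,H} → run A
t=9: ready={A,C,E,G,H} → run A
t=10: ready={A,C,E,G,H} → run A
t=11: ready={C,E,G,H} → run C
t=12: ready={C,E,G,H} → run C
t=13: ready={C,E,G,H} → run C
t=14: ready={C,E,G,H} → run C
t=15: ready={C,E,G,H} → run C
t=16: ready={C,E,G,H} → run C
t=17: ready={C,E,G,H} → run C
t=18: ready={E,G,H} → run G
t=19: ready={E,G,H} → run G
t=20: ready={E,G,H} → run G
t=21: ready={E,G,H} → run G
t=22: ready={E,H} → run H
t=23: ready={E,H} → run H
t=24: ready={E,H} → run H
t=25: ready={E,H} → run H
t=26: ready={E,H} → run H
t=27: ready={E} → run E
t=28: ready={E} → run E
t=29: ready={E} → run E
t=30: ready={E} → run E
t=31: ready={E} → run E
t=32: ready={E} → run E
t=33: ready={E} → run E
t=34: (idle)
t=35: (idle)
t=36: (idle)
t=37: (idle)
t=38: (idle)
t=39: (idle)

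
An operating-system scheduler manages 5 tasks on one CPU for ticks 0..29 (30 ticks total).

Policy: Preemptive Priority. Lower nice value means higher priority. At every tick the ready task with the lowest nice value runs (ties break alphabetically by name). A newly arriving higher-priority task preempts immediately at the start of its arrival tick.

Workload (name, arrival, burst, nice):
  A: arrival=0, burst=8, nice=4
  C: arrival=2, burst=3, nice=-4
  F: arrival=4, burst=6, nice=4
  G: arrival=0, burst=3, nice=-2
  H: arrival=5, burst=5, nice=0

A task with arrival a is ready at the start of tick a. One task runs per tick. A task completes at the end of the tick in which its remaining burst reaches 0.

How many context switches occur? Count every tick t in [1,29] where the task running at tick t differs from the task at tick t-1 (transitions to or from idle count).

context switches = 6

t=0: ready={A,G} → run G
t=1: ready={A,G} → run G
t=2: ready={A,C,G} → run C
t=3: ready={A,C,G} → run C
t=4: ready={A,C,F,G} → run C
t=5: ready={A,F,G,H} → run G
t=6: ready={A,F,H} → run H
t=7: ready={A,F,H} → run H
t=8: ready={A,F,H} → run H
t=9: ready={A,F,H} → run H
t=10: ready={A,F,H} → run H
t=11: ready={A,F} → run A
t=12: ready={A,F} → run A
t=13: ready={A,F} → run A
t=14: ready={A,F} → run A
t=15: ready={A,F} → run A
t=16: ready={A,F} → run A
t=17: ready={A,F} → run A
t=18: ready={A,F} → run A
t=19: ready={F} → run F
t=20: ready={F} → run F
t=21: ready={F} → run F
t=22: ready={F} → run F
t=23: ready={F} → run F
t=24: ready={F} → run F
t=25: (idle)
t=26: (idle)
t=27: (idle)
t=28: (idle)
t=29: (idle)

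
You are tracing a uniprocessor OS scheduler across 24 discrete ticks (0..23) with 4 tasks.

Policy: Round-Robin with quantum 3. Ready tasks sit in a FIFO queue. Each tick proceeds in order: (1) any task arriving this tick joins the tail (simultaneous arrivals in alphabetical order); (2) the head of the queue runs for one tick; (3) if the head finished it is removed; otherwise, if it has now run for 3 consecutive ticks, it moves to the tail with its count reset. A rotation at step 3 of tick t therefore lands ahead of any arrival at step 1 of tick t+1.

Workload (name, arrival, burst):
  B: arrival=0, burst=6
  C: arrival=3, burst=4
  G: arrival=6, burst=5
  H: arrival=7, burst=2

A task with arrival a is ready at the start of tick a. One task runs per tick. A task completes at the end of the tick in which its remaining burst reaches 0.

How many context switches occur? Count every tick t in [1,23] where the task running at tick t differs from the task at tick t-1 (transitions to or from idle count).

context switches = 6

t=0: queue=[B] q_used=0 → run B
t=1: queue=[B] q_used=1 → run B
t=2: queue=[B] q_used=2 → run B
t=3: queue=[B,C] q_used=0 → run B
t=4: queue=[B,C] q_used=1 → run B
t=5: queue=[B,C] q_used=2 → run B
t=6: queue=[C,G] q_used=0 → run C
t=7: queue=[C,G,H] q_used=1 → run C
t=8: queue=[C,G,H] q_used=2 → run C
t=9: queue=[G,H,C] q_used=0 → run G
t=10: queue=[G,H,C] q_used=1 → run G
t=11: queue=[G,H,C] q_used=2 → run G
t=12: queue=[H,C,G] q_used=0 → run H
t=13: queue=[H,C,G] q_used=1 → run H
t=14: queue=[C,G] q_used=0 → run C
t=15: queue=[G] q_used=0 → run G
t=16: queue=[G] q_used=1 → run G
t=17: (idle)
t=18: (idle)
t=19: (idle)
t=20: (idle)
t=21: (idle)
t=22: (idle)
t=23: (idle)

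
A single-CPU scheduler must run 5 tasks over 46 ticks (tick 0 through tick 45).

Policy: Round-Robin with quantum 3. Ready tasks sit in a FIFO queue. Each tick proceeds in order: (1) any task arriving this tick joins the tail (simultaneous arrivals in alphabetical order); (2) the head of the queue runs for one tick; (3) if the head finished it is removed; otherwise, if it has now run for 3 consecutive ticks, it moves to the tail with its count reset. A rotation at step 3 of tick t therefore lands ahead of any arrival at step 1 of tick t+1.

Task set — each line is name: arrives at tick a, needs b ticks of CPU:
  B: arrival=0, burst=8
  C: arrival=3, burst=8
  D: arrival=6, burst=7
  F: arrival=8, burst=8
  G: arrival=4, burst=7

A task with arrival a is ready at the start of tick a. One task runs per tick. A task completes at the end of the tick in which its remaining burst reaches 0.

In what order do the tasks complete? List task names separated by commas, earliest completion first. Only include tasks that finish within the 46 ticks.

t=0: queue=[B] q_used=0 → run B
t=1: queue=[B] q_used=1 → run B
t=2: queue=[B] q_used=2 → run B
t=3: queue=[B,C] q_used=0 → run B
t=4: queue=[B,C,G] q_used=1 → run B
t=5: queue=[B,C,G] q_used=2 → run B
t=6: queue=[C,G,B,D] q_used=0 → run C
t=7: queue=[C,G,B,D] q_used=1 → run C
t=8: queue=[C,G,B,D,F] q_used=2 → run C
t=9: queue=[G,B,D,F,C] q_used=0 → run G
t=10: queue=[G,B,D,F,C] q_used=1 → run G
t=11: queue=[G,B,D,F,C] q_used=2 → run G
t=12: queue=[B,D,F,C,G] q_used=0 → run B
t=13: queue=[B,D,F,C,G] q_used=1 → run B
t=14: queue=[D,F,C,G] q_used=0 → run D
t=15: queue=[D,F,C,G] q_used=1 → run D
t=16: queue=[D,F,C,G] q_used=2 → run D
t=17: queue=[F,C,G,D] q_used=0 → run F
t=18: queue=[F,C,G,D] q_used=1 → run F
t=19: queue=[F,C,G,D] q_used=2 → run F
t=20: queue=[C,G,D,F] q_used=0 → run C
t=21: queue=[C,G,D,F] q_used=1 → run C
t=22: queue=[C,G,D,F] q_used=2 → run C
t=23: queue=[G,D,F,C] q_used=0 → run G
t=24: queue=[G,D,F,C] q_used=1 → run G
t=25: queue=[G,D,F,C] q_used=2 → run G
t=26: queue=[D,F,C,G] q_used=0 → run D
t=27: queue=[D,F,C,G] q_used=1 → run D
t=28: queue=[D,F,C,G] q_used=2 → run D
t=29: queue=[F,C,G,D] q_used=0 → run F
t=30: queue=[F,C,G,D] q_used=1 → run F
t=31: queue=[F,C,G,D] q_used=2 → run F
t=32: queue=[C,G,D,F] q_used=0 → run C
t=33: queue=[C,G,D,F] q_used=1 → run C
t=34: queue=[G,D,F] q_used=0 → run G
t=35: queue=[D,F] q_used=0 → run D
t=36: queue=[F] q_used=0 → run F
t=37: queue=[F] q_used=1 → run F
t=38: (idle)
t=39: (idle)
t=40: (idle)
t=41: (idle)
t=42: (idle)
t=43: (idle)
t=44: (idle)
t=45: (idle)

completion order = B, C, G, D, F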